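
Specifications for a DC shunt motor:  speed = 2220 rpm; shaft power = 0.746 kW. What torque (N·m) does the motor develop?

3.21 N·m

ω = 2π × 2220/60 = 232.5 rad/s
τ = P/ω = 746/232.5 = 3.21 N·m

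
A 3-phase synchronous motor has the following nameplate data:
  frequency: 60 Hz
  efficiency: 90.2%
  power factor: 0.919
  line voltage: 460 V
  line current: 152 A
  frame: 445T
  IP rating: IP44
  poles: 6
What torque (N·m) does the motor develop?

799 N·m

P_in = √3·V·I·cosφ = 1.732 × 460 × 152 × 0.919 = 111292 W
P_out = η·P_in = 0.902 × 111292 = 100385 W
n = n_s = 120×60/6 = 1200 rpm (synchronous)
ω = 2π×1200/60 = 125.7 rad/s
τ = P_out/ω = 100385/125.7 = 799 N·m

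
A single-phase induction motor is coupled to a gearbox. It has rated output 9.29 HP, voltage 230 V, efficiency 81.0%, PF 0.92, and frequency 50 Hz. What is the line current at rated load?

P_out = 9.29 × 746 = 6930 W
P_in = P_out / η = 6930 / 0.810 = 8556 W
I = P_in / (V·cosφ) = 8556 / (230 × 0.92) = 40.4 A

40.4 A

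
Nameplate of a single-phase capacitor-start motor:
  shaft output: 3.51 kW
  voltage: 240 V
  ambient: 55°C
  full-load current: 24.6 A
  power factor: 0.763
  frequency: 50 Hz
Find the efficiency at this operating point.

77.9 %

P_out = 3.51 kW = 3510 W
P_in = V·I·cosφ = 240 × 24.6 × 0.763 = 4505 W
η = P_out / P_in = 3510 / 4505 = 0.779 = 77.9%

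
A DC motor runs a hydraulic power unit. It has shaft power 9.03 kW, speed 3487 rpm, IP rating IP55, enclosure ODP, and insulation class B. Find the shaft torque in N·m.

ω = 2π × 3487/60 = 365.2 rad/s
τ = P/ω = 9030/365.2 = 24.7 N·m

24.7 N·m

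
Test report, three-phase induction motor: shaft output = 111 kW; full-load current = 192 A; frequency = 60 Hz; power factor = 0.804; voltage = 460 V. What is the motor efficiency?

P_out = 111 kW = 111000 W
P_in = √3·V_L·I_L·cosφ = 1.732 × 460 × 192 × 0.804 = 122988 W
η = P_out / P_in = 111000 / 122988 = 0.903 = 90.3%

90.3 %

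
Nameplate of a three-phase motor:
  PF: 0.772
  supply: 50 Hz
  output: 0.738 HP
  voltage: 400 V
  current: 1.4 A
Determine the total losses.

198 W

P_in = √3·V·I·cosφ = 1.732×400×1.4×0.772 = 749 W
P_out = 0.738×746 = 551 W
Losses = P_in − P_out = 749 − 551 = 198 W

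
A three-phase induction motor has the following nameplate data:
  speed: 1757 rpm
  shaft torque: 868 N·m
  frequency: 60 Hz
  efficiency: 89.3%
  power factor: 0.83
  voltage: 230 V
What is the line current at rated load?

541 A

ω = 2π×1757/60 = 184 rad/s; P_out = τω = 868 × 184 = 159712 W
P_in = P_out / η = 159712 / 0.893 = 178849 W
I_L = P_in / (√3·V_L·cosφ) = 178849 / (1.732 × 230 × 0.83) = 541 A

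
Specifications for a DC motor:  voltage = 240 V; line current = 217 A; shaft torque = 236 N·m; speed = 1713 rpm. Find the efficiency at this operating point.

81.3 %

ω = 2π × 1713/60 = 179.4 rad/s; P_out = τω = 236 × 179.4 = 42338 W
P_in = V·I = 240 × 217 = 52080 W
η = P_out / P_in = 42338 / 52080 = 0.813 = 81.3%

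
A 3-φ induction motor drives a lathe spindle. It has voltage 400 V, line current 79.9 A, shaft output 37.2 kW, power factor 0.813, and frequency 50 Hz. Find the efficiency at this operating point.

82.7 %

P_out = 37.2 kW = 37200 W
P_in = √3·V_L·I_L·cosφ = 1.732 × 400 × 79.9 × 0.813 = 45003 W
η = P_out / P_in = 37200 / 45003 = 0.827 = 82.7%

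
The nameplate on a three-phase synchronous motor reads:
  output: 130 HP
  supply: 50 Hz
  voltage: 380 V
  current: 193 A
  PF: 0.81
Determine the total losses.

5.91 kW

P_in = √3·V·I·cosφ = 1.732×380×193×0.81 = 102890 W
P_out = 130×746 = 96980 W
Losses = P_in − P_out = 102890 − 96980 = 5910 W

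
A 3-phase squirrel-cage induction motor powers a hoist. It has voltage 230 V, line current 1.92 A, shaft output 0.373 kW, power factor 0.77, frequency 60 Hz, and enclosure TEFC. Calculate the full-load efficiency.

P_out = 0.373 kW = 373 W
P_in = √3·V_L·I_L·cosφ = 1.732 × 230 × 1.92 × 0.77 = 589 W
η = P_out / P_in = 373 / 589 = 0.633 = 63.3%

63.3 %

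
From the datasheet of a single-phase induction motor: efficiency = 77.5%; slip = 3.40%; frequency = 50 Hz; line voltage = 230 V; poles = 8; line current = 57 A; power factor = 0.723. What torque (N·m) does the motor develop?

96.8 N·m

P_in = V·I·cosφ = 230 × 57 × 0.723 = 9479 W
P_out = η·P_in = 0.775 × 9479 = 7346 W
n_s = 120×50/8 = 750 rpm; n = 750×(1−0.034) = 725 rpm
ω = 2π×725/60 = 75.92 rad/s
τ = P_out/ω = 7346/75.92 = 96.8 N·m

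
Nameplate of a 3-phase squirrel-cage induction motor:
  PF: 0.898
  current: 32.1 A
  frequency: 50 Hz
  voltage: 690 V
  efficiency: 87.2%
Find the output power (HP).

P_in = √3·V·I·cosφ = 1.732 × 690 × 32.1 × 0.898 = 34449 W
P_out = η·P_in = 0.872 × 34449 = 30040 W
= 30040/746 = 40.3 HP

40.3 HP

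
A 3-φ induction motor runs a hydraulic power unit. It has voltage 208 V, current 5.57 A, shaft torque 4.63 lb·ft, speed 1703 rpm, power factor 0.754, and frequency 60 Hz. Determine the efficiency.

τ = 4.63 lb·ft × 1.356 = 6.278 N·m
ω = 2π × 1703/60 = 178.3 rad/s; P_out = τω = 6.278 × 178.3 = 1119 W
P_in = √3·V_L·I_L·cosφ = 1.732 × 208 × 5.57 × 0.754 = 1513 W
η = P_out / P_in = 1119 / 1513 = 0.740 = 74.0%

74.0 %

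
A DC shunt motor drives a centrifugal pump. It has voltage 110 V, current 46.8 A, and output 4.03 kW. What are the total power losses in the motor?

P_in = V·I = 110×46.8 = 5148 W
P_out = 4030 W
Losses = P_in − P_out = 5148 − 4030 = 1118 W

1120 W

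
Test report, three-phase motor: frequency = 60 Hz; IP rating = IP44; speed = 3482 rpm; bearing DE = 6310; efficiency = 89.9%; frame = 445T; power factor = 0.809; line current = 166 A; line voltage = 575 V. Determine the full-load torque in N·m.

330 N·m

P_in = √3·V·I·cosφ = 1.732 × 575 × 166 × 0.809 = 133743 W
P_out = η·P_in = 0.899 × 133743 = 120235 W
n = 3482 rpm
ω = 2π×3482/60 = 364.6 rad/s
τ = P_out/ω = 120235/364.6 = 330 N·m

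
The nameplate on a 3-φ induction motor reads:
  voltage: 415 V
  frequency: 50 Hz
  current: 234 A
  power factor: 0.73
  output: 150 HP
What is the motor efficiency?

91.1 %

P_out = 150 × 746 = 111900 W
P_in = √3·V_L·I_L·cosφ = 1.732 × 415 × 234 × 0.73 = 122782 W
η = P_out / P_in = 111900 / 122782 = 0.911 = 91.1%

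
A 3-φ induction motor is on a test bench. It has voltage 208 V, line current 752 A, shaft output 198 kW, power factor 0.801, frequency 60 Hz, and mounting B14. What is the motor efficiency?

P_out = 198 kW = 198000 W
P_in = √3·V_L·I_L·cosφ = 1.732 × 208 × 752 × 0.801 = 217001 W
η = P_out / P_in = 198000 / 217001 = 0.912 = 91.2%

91.2 %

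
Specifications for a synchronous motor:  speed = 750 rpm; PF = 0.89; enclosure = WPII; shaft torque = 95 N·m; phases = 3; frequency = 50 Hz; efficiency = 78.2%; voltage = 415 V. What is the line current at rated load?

ω = 2π×750/60 = 78.54 rad/s; P_out = τω = 95 × 78.54 = 7461 W
P_in = P_out / η = 7461 / 0.782 = 9541 W
I_L = P_in / (√3·V_L·cosφ) = 9541 / (1.732 × 415 × 0.89) = 14.9 A

14.9 A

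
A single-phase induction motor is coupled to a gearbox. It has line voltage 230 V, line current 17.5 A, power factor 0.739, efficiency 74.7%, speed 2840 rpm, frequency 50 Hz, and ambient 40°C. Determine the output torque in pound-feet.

5.51 lb·ft

P_in = V·I·cosφ = 230 × 17.5 × 0.739 = 2974 W
P_out = η·P_in = 0.747 × 2974 = 2222 W
n = 2840 rpm
ω = 2π×2840/60 = 297.4 rad/s
τ = P_out/ω = 2222/297.4 = 7.471 N·m
In lb·ft: 7.471/1.356 = 5.51 lb·ft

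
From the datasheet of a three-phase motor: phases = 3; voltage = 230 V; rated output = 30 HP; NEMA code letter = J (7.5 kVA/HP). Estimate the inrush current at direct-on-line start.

S_LR = 7.5 × 30 = 225 kVA
I_LR = S_LR/(√3·V_L) = 225000/(1.732×230) = 565 A

565 A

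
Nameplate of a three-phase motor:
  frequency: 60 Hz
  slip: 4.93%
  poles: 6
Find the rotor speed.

1141 rpm

n_s = 120f/p = 120×60/6 = 1200 rpm
n = n_s(1 − s) = 1200 × (1 − 0.0493) = 1141 rpm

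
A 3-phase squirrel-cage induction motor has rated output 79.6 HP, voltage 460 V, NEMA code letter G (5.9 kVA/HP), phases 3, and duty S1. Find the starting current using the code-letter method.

589 A

S_LR = 5.9 × 79.6 = 469.64 kVA
I_LR = S_LR/(√3·V_L) = 469640/(1.732×460) = 589 A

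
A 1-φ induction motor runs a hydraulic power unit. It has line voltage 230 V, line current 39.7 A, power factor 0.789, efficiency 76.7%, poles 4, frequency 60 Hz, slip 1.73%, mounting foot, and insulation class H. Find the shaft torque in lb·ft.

P_in = V·I·cosφ = 230 × 39.7 × 0.789 = 7204 W
P_out = η·P_in = 0.767 × 7204 = 5525 W
n_s = 120×60/4 = 1800 rpm; n = 1800×(1−0.0173) = 1769 rpm
ω = 2π×1769/60 = 185.2 rad/s
τ = P_out/ω = 5525/185.2 = 29.83 N·m
In lb·ft: 29.83/1.356 = 22 lb·ft

22 lb·ft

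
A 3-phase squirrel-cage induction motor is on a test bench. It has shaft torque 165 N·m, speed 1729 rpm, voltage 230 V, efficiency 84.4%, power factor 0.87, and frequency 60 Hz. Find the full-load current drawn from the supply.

ω = 2π×1729/60 = 181.1 rad/s; P_out = τω = 165 × 181.1 = 29882 W
P_in = P_out / η = 29882 / 0.844 = 35405 W
I_L = P_in / (√3·V_L·cosφ) = 35405 / (1.732 × 230 × 0.87) = 102 A

102 A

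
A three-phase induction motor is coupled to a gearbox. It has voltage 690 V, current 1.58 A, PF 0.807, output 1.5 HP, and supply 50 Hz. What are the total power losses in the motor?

405 W

P_in = √3·V·I·cosφ = 1.732×690×1.58×0.807 = 1524 W
P_out = 1.5×746 = 1119 W
Losses = P_in − P_out = 1524 − 1119 = 405 W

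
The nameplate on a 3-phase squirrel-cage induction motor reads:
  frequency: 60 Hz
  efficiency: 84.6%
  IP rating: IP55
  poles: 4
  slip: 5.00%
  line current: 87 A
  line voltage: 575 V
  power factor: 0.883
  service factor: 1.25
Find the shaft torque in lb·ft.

P_in = √3·V·I·cosφ = 1.732 × 575 × 87 × 0.883 = 76506 W
P_out = η·P_in = 0.846 × 76506 = 64724 W
n_s = 120×60/4 = 1800 rpm; n = 1800×(1−0.05) = 1710 rpm
ω = 2π×1710/60 = 179.1 rad/s
τ = P_out/ω = 64724/179.1 = 361.4 N·m
In lb·ft: 361.4/1.356 = 267 lb·ft

267 lb·ft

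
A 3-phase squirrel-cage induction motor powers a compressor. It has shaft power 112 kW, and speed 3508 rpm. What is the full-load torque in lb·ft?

ω = 2π × 3508/60 = 367.4 rad/s
τ = P/ω = 112000/367.4 = 304.8 N·m
In lb·ft: 304.8/1.356 = 225 lb·ft

225 lb·ft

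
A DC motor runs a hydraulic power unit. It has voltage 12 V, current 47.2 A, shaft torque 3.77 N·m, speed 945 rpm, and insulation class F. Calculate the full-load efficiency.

65.9 %

ω = 2π × 945/60 = 98.96 rad/s; P_out = τω = 3.77 × 98.96 = 373 W
P_in = V·I = 12 × 47.2 = 566 W
η = P_out / P_in = 373 / 566 = 0.659 = 65.9%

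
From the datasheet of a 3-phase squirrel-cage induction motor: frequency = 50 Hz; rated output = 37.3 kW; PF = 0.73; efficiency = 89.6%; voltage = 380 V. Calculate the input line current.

P_out = 37.3 kW = 37300 W
P_in = P_out / η = 37300 / 0.896 = 41629 W
I_L = P_in / (√3·V_L·cosφ) = 41629 / (1.732 × 380 × 0.73) = 86.6 A

86.6 A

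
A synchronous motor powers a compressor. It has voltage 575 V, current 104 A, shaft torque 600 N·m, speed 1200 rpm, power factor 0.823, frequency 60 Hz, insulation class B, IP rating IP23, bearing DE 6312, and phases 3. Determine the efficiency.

ω = 2π × 1200/60 = 125.7 rad/s; P_out = τω = 600 × 125.7 = 75420 W
P_in = √3·V_L·I_L·cosφ = 1.732 × 575 × 104 × 0.823 = 85241 W
η = P_out / P_in = 75420 / 85241 = 0.885 = 88.5%

88.5 %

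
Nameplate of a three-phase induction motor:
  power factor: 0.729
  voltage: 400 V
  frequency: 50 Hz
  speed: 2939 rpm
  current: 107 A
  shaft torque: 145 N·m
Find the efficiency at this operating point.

82.6 %

ω = 2π × 2939/60 = 307.8 rad/s; P_out = τω = 145 × 307.8 = 44631 W
P_in = √3·V_L·I_L·cosφ = 1.732 × 400 × 107 × 0.729 = 54040 W
η = P_out / P_in = 44631 / 54040 = 0.826 = 82.6%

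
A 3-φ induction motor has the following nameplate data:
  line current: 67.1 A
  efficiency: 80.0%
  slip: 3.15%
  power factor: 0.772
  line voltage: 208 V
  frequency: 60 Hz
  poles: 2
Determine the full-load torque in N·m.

P_in = √3·V·I·cosφ = 1.732 × 208 × 67.1 × 0.772 = 18662 W
P_out = η·P_in = 0.8 × 18662 = 14930 W
n_s = 120×60/2 = 3600 rpm; n = 3600×(1−0.0315) = 3487 rpm
ω = 2π×3487/60 = 365.2 rad/s
τ = P_out/ω = 14930/365.2 = 40.9 N·m

40.9 N·m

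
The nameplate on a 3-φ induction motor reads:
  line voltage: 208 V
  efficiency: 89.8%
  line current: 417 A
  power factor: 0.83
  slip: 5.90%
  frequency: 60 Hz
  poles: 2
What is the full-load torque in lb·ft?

233 lb·ft

P_in = √3·V·I·cosφ = 1.732 × 208 × 417 × 0.83 = 124688 W
P_out = η·P_in = 0.898 × 124688 = 111970 W
n_s = 120×60/2 = 3600 rpm; n = 3600×(1−0.059) = 3388 rpm
ω = 2π×3388/60 = 354.8 rad/s
τ = P_out/ω = 111970/354.8 = 315.6 N·m
In lb·ft: 315.6/1.356 = 233 lb·ft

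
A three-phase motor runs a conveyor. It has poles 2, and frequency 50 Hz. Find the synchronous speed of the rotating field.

n_s = 120f/p = 120×50/2 = 3000 rpm

3000 rpm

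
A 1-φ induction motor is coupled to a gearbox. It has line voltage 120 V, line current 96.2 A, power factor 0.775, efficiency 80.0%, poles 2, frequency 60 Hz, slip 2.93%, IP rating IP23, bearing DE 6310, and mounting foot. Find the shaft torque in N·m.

P_in = V·I·cosφ = 120 × 96.2 × 0.775 = 8947 W
P_out = η·P_in = 0.8 × 8947 = 7158 W
n_s = 120×60/2 = 3600 rpm; n = 3600×(1−0.0293) = 3495 rpm
ω = 2π×3495/60 = 366 rad/s
τ = P_out/ω = 7158/366 = 19.6 N·m

19.6 N·m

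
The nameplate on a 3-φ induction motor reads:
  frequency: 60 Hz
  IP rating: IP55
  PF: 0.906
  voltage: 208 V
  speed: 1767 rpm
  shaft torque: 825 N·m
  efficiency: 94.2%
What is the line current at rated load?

496 A

ω = 2π×1767/60 = 185 rad/s; P_out = τω = 825 × 185 = 152625 W
P_in = P_out / η = 152625 / 0.942 = 162022 W
I_L = P_in / (√3·V_L·cosφ) = 162022 / (1.732 × 208 × 0.906) = 496 A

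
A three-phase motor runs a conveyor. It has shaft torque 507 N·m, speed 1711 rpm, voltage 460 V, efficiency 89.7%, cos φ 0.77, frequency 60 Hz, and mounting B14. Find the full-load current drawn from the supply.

ω = 2π×1711/60 = 179.2 rad/s; P_out = τω = 507 × 179.2 = 90854 W
P_in = P_out / η = 90854 / 0.897 = 101287 W
I_L = P_in / (√3·V_L·cosφ) = 101287 / (1.732 × 460 × 0.77) = 165 A

165 A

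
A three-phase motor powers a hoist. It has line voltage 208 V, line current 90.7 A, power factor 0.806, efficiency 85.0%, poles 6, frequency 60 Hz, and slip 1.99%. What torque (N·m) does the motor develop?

182 N·m

P_in = √3·V·I·cosφ = 1.732 × 208 × 90.7 × 0.806 = 26336 W
P_out = η·P_in = 0.85 × 26336 = 22386 W
n_s = 120×60/6 = 1200 rpm; n = 1200×(1−0.0199) = 1176 rpm
ω = 2π×1176/60 = 123.2 rad/s
τ = P_out/ω = 22386/123.2 = 182 N·m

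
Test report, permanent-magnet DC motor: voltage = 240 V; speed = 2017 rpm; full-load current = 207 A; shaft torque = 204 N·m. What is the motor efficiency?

86.7 %

ω = 2π × 2017/60 = 211.2 rad/s; P_out = τω = 204 × 211.2 = 43085 W
P_in = V·I = 240 × 207 = 49680 W
η = P_out / P_in = 43085 / 49680 = 0.867 = 86.7%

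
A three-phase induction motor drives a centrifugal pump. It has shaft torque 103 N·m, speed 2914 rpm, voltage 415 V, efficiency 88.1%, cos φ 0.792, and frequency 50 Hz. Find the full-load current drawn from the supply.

62.7 A

ω = 2π×2914/60 = 305.2 rad/s; P_out = τω = 103 × 305.2 = 31436 W
P_in = P_out / η = 31436 / 0.881 = 35682 W
I_L = P_in / (√3·V_L·cosφ) = 35682 / (1.732 × 415 × 0.792) = 62.7 A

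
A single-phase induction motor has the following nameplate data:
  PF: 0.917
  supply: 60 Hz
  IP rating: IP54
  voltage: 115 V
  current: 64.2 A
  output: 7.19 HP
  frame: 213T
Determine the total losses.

P_in = V·I·cosφ = 115×64.2×0.917 = 6770 W
P_out = 7.19×746 = 5364 W
Losses = P_in − P_out = 6770 − 5364 = 1406 W

1.41 kW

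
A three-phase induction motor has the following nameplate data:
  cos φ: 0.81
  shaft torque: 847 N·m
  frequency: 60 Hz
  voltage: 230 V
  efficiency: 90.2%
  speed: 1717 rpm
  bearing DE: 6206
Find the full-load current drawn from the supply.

ω = 2π×1717/60 = 179.8 rad/s; P_out = τω = 847 × 179.8 = 152291 W
P_in = P_out / η = 152291 / 0.902 = 168837 W
I_L = P_in / (√3·V_L·cosφ) = 168837 / (1.732 × 230 × 0.81) = 523 A

523 A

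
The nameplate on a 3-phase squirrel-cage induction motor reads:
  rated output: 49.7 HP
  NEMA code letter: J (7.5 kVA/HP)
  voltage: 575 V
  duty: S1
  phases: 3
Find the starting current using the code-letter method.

374 A

S_LR = 7.5 × 49.7 = 372.75 kVA
I_LR = S_LR/(√3·V_L) = 372750/(1.732×575) = 374 A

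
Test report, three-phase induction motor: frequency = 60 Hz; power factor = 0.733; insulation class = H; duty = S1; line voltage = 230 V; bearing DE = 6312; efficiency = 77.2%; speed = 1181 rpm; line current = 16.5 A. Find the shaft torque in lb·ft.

P_in = √3·V·I·cosφ = 1.732 × 230 × 16.5 × 0.733 = 4818 W
P_out = η·P_in = 0.772 × 4818 = 3719 W
n = 1181 rpm
ω = 2π×1181/60 = 123.7 rad/s
τ = P_out/ω = 3719/123.7 = 30.06 N·m
In lb·ft: 30.06/1.356 = 22.2 lb·ft

22.2 lb·ft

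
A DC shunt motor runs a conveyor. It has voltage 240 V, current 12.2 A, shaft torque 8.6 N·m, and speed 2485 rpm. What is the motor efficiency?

ω = 2π × 2485/60 = 260.2 rad/s; P_out = τω = 8.6 × 260.2 = 2238 W
P_in = V·I = 240 × 12.2 = 2928 W
η = P_out / P_in = 2238 / 2928 = 0.764 = 76.4%

76.4 %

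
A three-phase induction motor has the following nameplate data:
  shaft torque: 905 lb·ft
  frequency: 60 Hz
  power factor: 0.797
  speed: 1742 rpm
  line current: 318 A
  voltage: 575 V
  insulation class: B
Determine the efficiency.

τ = 905 lb·ft × 1.356 = 1227 N·m
ω = 2π × 1742/60 = 182.4 rad/s; P_out = τω = 1227 × 182.4 = 223805 W
P_in = √3·V_L·I_L·cosφ = 1.732 × 575 × 318 × 0.797 = 252407 W
η = P_out / P_in = 223805 / 252407 = 0.887 = 88.7%

88.7 %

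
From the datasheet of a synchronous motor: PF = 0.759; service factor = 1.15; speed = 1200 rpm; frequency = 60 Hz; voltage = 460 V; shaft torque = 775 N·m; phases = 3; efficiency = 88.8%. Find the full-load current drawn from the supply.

ω = 2π×1200/60 = 125.7 rad/s; P_out = τω = 775 × 125.7 = 97418 W
P_in = P_out / η = 97418 / 0.888 = 109705 W
I_L = P_in / (√3·V_L·cosφ) = 109705 / (1.732 × 460 × 0.759) = 181 A

181 A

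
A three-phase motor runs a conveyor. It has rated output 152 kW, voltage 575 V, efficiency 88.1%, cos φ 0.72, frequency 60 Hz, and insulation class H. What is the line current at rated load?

P_out = 152 kW = 152000 W
P_in = P_out / η = 152000 / 0.881 = 172531 W
I_L = P_in / (√3·V_L·cosφ) = 172531 / (1.732 × 575 × 0.72) = 241 A

241 A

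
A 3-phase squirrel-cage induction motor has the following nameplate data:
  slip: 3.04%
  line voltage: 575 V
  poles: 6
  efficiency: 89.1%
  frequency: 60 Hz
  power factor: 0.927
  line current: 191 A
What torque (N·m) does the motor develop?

P_in = √3·V·I·cosφ = 1.732 × 575 × 191 × 0.927 = 176331 W
P_out = η·P_in = 0.891 × 176331 = 157111 W
n_s = 120×60/6 = 1200 rpm; n = 1200×(1−0.0304) = 1164 rpm
ω = 2π×1164/60 = 121.9 rad/s
τ = P_out/ω = 157111/121.9 = 1290 N·m

1290 N·m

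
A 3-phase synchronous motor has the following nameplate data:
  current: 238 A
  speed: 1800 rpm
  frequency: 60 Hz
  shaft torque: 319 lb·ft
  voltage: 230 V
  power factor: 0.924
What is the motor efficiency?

τ = 319 lb·ft × 1.356 = 432.6 N·m
ω = 2π × 1800/60 = 188.5 rad/s; P_out = τω = 432.6 × 188.5 = 81545 W
P_in = √3·V_L·I_L·cosφ = 1.732 × 230 × 238 × 0.924 = 87604 W
η = P_out / P_in = 81545 / 87604 = 0.931 = 93.1%

93.1 %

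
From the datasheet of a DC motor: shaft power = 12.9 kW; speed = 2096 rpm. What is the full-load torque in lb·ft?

ω = 2π × 2096/60 = 219.5 rad/s
τ = P/ω = 12900/219.5 = 58.77 N·m
In lb·ft: 58.77/1.356 = 43.3 lb·ft

43.3 lb·ft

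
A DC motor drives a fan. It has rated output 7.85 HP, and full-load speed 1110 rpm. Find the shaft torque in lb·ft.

37.2 lb·ft

P_out = 7.85 × 746 = 5856 W
ω = 2π × 1110/60 = 116.2 rad/s
τ = P_out/ω = 5856/116.2 = 50.4 N·m
In lb·ft: 50.4/1.356 = 37.2 lb·ft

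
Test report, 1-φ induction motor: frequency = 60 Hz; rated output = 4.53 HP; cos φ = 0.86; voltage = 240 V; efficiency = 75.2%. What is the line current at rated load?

21.8 A

P_out = 4.53 × 746 = 3379 W
P_in = P_out / η = 3379 / 0.752 = 4493 W
I = P_in / (V·cosφ) = 4493 / (240 × 0.86) = 21.8 A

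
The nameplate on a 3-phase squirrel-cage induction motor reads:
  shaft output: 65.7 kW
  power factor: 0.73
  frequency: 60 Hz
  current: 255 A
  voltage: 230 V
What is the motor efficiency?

P_out = 65.7 kW = 65700 W
P_in = √3·V_L·I_L·cosφ = 1.732 × 230 × 255 × 0.73 = 74155 W
η = P_out / P_in = 65700 / 74155 = 0.886 = 88.6%

88.6 %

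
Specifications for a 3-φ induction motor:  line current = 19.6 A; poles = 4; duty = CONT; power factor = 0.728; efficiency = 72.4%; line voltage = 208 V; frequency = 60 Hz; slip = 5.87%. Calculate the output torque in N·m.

P_in = √3·V·I·cosφ = 1.732 × 208 × 19.6 × 0.728 = 5140 W
P_out = η·P_in = 0.724 × 5140 = 3721 W
n_s = 120×60/4 = 1800 rpm; n = 1800×(1−0.0587) = 1694 rpm
ω = 2π×1694/60 = 177.4 rad/s
τ = P_out/ω = 3721/177.4 = 21 N·m

21 N·m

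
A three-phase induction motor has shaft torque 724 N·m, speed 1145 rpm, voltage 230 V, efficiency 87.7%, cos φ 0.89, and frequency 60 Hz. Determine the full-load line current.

279 A

ω = 2π×1145/60 = 119.9 rad/s; P_out = τω = 724 × 119.9 = 86808 W
P_in = P_out / η = 86808 / 0.877 = 98983 W
I_L = P_in / (√3·V_L·cosφ) = 98983 / (1.732 × 230 × 0.89) = 279 A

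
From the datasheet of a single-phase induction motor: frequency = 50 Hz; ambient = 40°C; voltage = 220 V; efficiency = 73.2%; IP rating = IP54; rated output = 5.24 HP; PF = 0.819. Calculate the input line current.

P_out = 5.24 × 746 = 3909 W
P_in = P_out / η = 3909 / 0.732 = 5340 W
I = P_in / (V·cosφ) = 5340 / (220 × 0.819) = 29.6 A

29.6 A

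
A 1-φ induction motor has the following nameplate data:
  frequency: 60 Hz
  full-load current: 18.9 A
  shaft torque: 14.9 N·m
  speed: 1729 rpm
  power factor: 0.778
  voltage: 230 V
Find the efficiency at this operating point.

79.8 %

ω = 2π × 1729/60 = 181.1 rad/s; P_out = τω = 14.9 × 181.1 = 2698 W
P_in = V·I·cosφ = 230 × 18.9 × 0.778 = 3382 W
η = P_out / P_in = 2698 / 3382 = 0.798 = 79.8%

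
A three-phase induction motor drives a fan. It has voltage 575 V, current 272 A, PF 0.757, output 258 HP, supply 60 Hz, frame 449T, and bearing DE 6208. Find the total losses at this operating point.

P_in = √3·V·I·cosφ = 1.732×575×272×0.757 = 205060 W
P_out = 258×746 = 192468 W
Losses = P_in − P_out = 205060 − 192468 = 12592 W

12.6 kW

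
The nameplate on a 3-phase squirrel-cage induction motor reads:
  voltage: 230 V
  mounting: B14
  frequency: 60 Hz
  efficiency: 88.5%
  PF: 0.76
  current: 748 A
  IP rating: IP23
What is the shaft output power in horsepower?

P_in = √3·V·I·cosφ = 1.732 × 230 × 748 × 0.76 = 226460 W
P_out = η·P_in = 0.885 × 226460 = 200417 W
= 200417/746 = 269 HP

269 HP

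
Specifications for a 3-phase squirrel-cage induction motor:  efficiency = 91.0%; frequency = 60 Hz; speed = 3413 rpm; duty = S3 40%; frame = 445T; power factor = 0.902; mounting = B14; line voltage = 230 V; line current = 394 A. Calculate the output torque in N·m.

P_in = √3·V·I·cosφ = 1.732 × 230 × 394 × 0.902 = 141572 W
P_out = η·P_in = 0.91 × 141572 = 128831 W
n = 3413 rpm
ω = 2π×3413/60 = 357.4 rad/s
τ = P_out/ω = 128831/357.4 = 360 N·m

360 N·m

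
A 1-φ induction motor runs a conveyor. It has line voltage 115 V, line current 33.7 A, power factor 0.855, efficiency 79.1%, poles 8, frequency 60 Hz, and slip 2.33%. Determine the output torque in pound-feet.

21 lb·ft

P_in = V·I·cosφ = 115 × 33.7 × 0.855 = 3314 W
P_out = η·P_in = 0.791 × 3314 = 2621 W
n_s = 120×60/8 = 900 rpm; n = 900×(1−0.0233) = 879 rpm
ω = 2π×879/60 = 92.05 rad/s
τ = P_out/ω = 2621/92.05 = 28.47 N·m
In lb·ft: 28.47/1.356 = 21 lb·ft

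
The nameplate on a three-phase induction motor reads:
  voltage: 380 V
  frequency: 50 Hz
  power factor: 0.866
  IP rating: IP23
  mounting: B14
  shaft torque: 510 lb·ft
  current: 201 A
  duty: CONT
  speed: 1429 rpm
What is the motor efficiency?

90.3 %

τ = 510 lb·ft × 1.356 = 691.6 N·m
ω = 2π × 1429/60 = 149.6 rad/s; P_out = τω = 691.6 × 149.6 = 103463 W
P_in = √3·V_L·I_L·cosφ = 1.732 × 380 × 201 × 0.866 = 114563 W
η = P_out / P_in = 103463 / 114563 = 0.903 = 90.3%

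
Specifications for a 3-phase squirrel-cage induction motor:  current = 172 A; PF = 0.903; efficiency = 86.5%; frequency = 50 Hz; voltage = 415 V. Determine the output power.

P_in = √3·V·I·cosφ = 1.732 × 415 × 172 × 0.903 = 111638 W
P_out = η·P_in = 0.865 × 111638 = 96567 W

96.6 kW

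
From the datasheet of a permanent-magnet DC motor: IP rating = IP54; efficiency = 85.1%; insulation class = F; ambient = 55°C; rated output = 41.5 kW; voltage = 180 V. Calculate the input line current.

271 A

P_out = 41.5 kW = 41500 W
P_in = P_out / η = 41500 / 0.851 = 48766 W
I = P_in / V = 48766 / 180 = 271 A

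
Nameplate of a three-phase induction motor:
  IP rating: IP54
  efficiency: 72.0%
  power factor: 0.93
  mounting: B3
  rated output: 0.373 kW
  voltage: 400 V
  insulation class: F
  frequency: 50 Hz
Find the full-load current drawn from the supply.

P_out = 0.373 kW = 373 W
P_in = P_out / η = 373 / 0.720 = 518 W
I_L = P_in / (√3·V_L·cosφ) = 518 / (1.732 × 400 × 0.93) = 0.804 A

0.804 A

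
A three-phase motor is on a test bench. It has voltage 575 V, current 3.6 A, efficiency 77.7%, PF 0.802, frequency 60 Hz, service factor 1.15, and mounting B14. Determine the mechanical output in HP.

2.99 HP

P_in = √3·V·I·cosφ = 1.732 × 575 × 3.6 × 0.802 = 2875 W
P_out = η·P_in = 0.777 × 2875 = 2234 W
= 2234/746 = 2.99 HP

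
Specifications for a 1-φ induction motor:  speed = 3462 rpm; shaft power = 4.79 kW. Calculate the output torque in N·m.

13.2 N·m

ω = 2π × 3462/60 = 362.5 rad/s
τ = P/ω = 4790/362.5 = 13.2 N·m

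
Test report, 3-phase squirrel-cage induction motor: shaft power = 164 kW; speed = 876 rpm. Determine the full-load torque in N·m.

1790 N·m

ω = 2π × 876/60 = 91.73 rad/s
τ = P/ω = 164000/91.73 = 1790 N·m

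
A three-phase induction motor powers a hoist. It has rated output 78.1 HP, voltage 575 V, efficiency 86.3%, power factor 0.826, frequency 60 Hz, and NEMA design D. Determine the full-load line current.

P_out = 78.1 × 746 = 58263 W
P_in = P_out / η = 58263 / 0.863 = 67512 W
I_L = P_in / (√3·V_L·cosφ) = 67512 / (1.732 × 575 × 0.826) = 82.1 A

82.1 A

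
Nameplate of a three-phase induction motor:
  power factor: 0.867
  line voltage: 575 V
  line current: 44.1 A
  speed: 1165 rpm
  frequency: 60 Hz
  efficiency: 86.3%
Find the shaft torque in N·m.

269 N·m

P_in = √3·V·I·cosφ = 1.732 × 575 × 44.1 × 0.867 = 38078 W
P_out = η·P_in = 0.863 × 38078 = 32861 W
n = 1165 rpm
ω = 2π×1165/60 = 122 rad/s
τ = P_out/ω = 32861/122 = 269 N·m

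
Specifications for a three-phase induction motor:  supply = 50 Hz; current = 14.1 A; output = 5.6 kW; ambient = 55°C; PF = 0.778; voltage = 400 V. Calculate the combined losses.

2 kW

P_in = √3·V·I·cosφ = 1.732×400×14.1×0.778 = 7600 W
P_out = 5600 W
Losses = P_in − P_out = 7600 − 5600 = 2000 W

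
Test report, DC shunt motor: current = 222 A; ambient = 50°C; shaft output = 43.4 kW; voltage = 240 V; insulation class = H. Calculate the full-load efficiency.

P_out = 43.4 kW = 43400 W
P_in = V·I = 240 × 222 = 53280 W
η = P_out / P_in = 43400 / 53280 = 0.815 = 81.5%

81.5 %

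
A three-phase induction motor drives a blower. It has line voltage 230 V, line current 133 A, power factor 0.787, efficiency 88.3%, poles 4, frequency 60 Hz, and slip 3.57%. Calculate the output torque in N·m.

P_in = √3·V·I·cosφ = 1.732 × 230 × 133 × 0.787 = 41697 W
P_out = η·P_in = 0.883 × 41697 = 36818 W
n_s = 120×60/4 = 1800 rpm; n = 1800×(1−0.0357) = 1736 rpm
ω = 2π×1736/60 = 181.8 rad/s
τ = P_out/ω = 36818/181.8 = 203 N·m

203 N·m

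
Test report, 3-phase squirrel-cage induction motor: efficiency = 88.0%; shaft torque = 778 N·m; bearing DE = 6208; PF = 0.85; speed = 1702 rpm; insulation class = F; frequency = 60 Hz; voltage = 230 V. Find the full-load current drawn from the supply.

ω = 2π×1702/60 = 178.2 rad/s; P_out = τω = 778 × 178.2 = 138640 W
P_in = P_out / η = 138640 / 0.880 = 157545 W
I_L = P_in / (√3·V_L·cosφ) = 157545 / (1.732 × 230 × 0.85) = 465 A

465 A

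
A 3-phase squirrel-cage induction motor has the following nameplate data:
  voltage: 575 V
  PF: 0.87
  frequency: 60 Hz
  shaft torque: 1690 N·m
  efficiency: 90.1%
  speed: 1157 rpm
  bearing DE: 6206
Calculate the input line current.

ω = 2π×1157/60 = 121.2 rad/s; P_out = τω = 1690 × 121.2 = 204828 W
P_in = P_out / η = 204828 / 0.901 = 227334 W
I_L = P_in / (√3·V_L·cosφ) = 227334 / (1.732 × 575 × 0.87) = 262 A

262 A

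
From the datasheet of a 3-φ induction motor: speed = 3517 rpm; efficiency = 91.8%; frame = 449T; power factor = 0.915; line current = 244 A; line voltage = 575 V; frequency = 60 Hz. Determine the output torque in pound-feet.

P_in = √3·V·I·cosφ = 1.732 × 575 × 244 × 0.915 = 222345 W
P_out = η·P_in = 0.918 × 222345 = 204113 W
n = 3517 rpm
ω = 2π×3517/60 = 368.3 rad/s
τ = P_out/ω = 204113/368.3 = 554.2 N·m
In lb·ft: 554.2/1.356 = 409 lb·ft

409 lb·ft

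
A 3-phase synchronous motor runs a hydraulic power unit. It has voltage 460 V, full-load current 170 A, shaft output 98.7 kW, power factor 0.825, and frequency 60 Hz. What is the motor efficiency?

88.3 %

P_out = 98.7 kW = 98700 W
P_in = √3·V_L·I_L·cosφ = 1.732 × 460 × 170 × 0.825 = 111740 W
η = P_out / P_in = 98700 / 111740 = 0.883 = 88.3%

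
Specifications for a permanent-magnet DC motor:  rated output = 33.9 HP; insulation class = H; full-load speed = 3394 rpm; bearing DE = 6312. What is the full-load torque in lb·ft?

52.5 lb·ft

P_out = 33.9 × 746 = 25289 W
ω = 2π × 3394/60 = 355.4 rad/s
τ = P_out/ω = 25289/355.4 = 71.16 N·m
In lb·ft: 71.16/1.356 = 52.5 lb·ft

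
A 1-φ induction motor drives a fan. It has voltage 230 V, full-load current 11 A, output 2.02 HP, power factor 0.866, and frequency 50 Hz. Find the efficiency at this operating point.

P_out = 2.02 × 746 = 1507 W
P_in = V·I·cosφ = 230 × 11 × 0.866 = 2191 W
η = P_out / P_in = 1507 / 2191 = 0.688 = 68.8%

68.8 %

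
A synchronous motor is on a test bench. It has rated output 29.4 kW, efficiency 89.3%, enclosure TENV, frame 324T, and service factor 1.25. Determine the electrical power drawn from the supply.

P_out = 29400 W
P_in = P_out/η = 29400/0.893 = 32923 W = 32.9 kW

32.9 kW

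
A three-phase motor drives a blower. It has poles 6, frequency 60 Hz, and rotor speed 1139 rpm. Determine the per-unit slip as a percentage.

5.1 %

n_s = 120f/p = 120×60/6 = 1200 rpm
s = (n_s − n)/n_s = (1200 − 1139)/1200 = 0.0508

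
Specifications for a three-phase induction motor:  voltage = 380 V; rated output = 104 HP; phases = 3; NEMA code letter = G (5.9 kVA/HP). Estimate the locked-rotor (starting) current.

S_LR = 5.9 × 104 = 613.6 kVA
I_LR = S_LR/(√3·V_L) = 613600/(1.732×380) = 932 A

932 A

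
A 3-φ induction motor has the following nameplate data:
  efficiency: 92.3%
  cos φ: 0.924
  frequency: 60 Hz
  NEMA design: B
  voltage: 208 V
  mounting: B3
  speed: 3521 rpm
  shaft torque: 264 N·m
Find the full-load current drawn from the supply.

317 A

ω = 2π×3521/60 = 368.7 rad/s; P_out = τω = 264 × 368.7 = 97337 W
P_in = P_out / η = 97337 / 0.923 = 105457 W
I_L = P_in / (√3·V_L·cosφ) = 105457 / (1.732 × 208 × 0.924) = 317 A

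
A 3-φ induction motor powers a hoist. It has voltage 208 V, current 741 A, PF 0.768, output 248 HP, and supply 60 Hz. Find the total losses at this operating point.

20000 W

P_in = √3·V·I·cosφ = 1.732×208×741×0.768 = 205017 W
P_out = 248×746 = 185008 W
Losses = P_in − P_out = 205017 − 185008 = 20009 W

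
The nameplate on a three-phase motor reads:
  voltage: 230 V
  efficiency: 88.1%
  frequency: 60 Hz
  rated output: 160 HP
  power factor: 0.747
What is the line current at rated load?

P_out = 160 × 746 = 119360 W
P_in = P_out / η = 119360 / 0.881 = 135482 W
I_L = P_in / (√3·V_L·cosφ) = 135482 / (1.732 × 230 × 0.747) = 455 A

455 A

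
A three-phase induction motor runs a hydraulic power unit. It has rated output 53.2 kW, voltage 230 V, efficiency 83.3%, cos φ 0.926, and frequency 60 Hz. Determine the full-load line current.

173 A

P_out = 53.2 kW = 53200 W
P_in = P_out / η = 53200 / 0.833 = 63866 W
I_L = P_in / (√3·V_L·cosφ) = 63866 / (1.732 × 230 × 0.926) = 173 A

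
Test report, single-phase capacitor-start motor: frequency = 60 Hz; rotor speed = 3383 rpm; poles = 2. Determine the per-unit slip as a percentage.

6.03 %

n_s = 120f/p = 120×60/2 = 3600 rpm
s = (n_s − n)/n_s = (3600 − 3383)/3600 = 0.0603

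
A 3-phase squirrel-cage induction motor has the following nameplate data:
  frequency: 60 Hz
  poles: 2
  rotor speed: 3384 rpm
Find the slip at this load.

n_s = 120f/p = 120×60/2 = 3600 rpm
s = (n_s − n)/n_s = (3600 − 3384)/3600 = 0.0600

6.0 %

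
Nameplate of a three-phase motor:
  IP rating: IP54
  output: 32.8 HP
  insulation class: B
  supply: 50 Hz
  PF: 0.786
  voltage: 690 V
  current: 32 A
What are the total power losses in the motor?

P_in = √3·V·I·cosφ = 1.732×690×32×0.786 = 30059 W
P_out = 32.8×746 = 24469 W
Losses = P_in − P_out = 30059 − 24469 = 5590 W

5590 W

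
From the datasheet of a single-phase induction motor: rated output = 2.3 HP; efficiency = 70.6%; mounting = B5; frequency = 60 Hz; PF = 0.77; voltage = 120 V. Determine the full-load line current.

P_out = 2.3 × 746 = 1716 W
P_in = P_out / η = 1716 / 0.706 = 2431 W
I = P_in / (V·cosφ) = 2431 / (120 × 0.77) = 26.3 A

26.3 A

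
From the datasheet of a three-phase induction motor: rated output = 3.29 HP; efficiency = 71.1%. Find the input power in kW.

P_out = 3.29 × 746 = 2454 W
P_in = P_out/η = 2454/0.711 = 3451 W = 3.45 kW

3.45 kW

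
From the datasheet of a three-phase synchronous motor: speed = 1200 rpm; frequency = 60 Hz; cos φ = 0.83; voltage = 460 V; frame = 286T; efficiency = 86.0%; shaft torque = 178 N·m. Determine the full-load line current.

39.3 A

ω = 2π×1200/60 = 125.7 rad/s; P_out = τω = 178 × 125.7 = 22375 W
P_in = P_out / η = 22375 / 0.860 = 26017 W
I_L = P_in / (√3·V_L·cosφ) = 26017 / (1.732 × 460 × 0.83) = 39.3 A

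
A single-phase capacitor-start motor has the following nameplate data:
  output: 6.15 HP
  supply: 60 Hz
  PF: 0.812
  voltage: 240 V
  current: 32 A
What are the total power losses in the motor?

P_in = V·I·cosφ = 240×32×0.812 = 6236 W
P_out = 6.15×746 = 4588 W
Losses = P_in − P_out = 6236 − 4588 = 1648 W

1.65 kW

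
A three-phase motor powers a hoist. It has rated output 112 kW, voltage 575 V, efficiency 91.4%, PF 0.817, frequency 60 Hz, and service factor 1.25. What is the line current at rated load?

P_out = 112 kW = 112000 W
P_in = P_out / η = 112000 / 0.914 = 122538 W
I_L = P_in / (√3·V_L·cosφ) = 122538 / (1.732 × 575 × 0.817) = 151 A

151 A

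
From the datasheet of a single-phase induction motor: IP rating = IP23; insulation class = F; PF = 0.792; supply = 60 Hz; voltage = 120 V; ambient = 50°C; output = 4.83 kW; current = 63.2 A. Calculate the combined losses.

P_in = V·I·cosφ = 120×63.2×0.792 = 6007 W
P_out = 4830 W
Losses = P_in − P_out = 6007 − 4830 = 1177 W

1180 W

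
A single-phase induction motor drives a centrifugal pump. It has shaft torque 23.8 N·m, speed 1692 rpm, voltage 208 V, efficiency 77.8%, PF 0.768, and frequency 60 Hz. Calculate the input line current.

33.9 A

ω = 2π×1692/60 = 177.2 rad/s; P_out = τω = 23.8 × 177.2 = 4217 W
P_in = P_out / η = 4217 / 0.778 = 5420 W
I = P_in / (V·cosφ) = 5420 / (208 × 0.768) = 33.9 A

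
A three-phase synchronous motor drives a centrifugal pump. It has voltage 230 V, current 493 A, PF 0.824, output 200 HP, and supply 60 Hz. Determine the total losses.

P_in = √3·V·I·cosφ = 1.732×230×493×0.824 = 161827 W
P_out = 200×746 = 149200 W
Losses = P_in − P_out = 161827 − 149200 = 12627 W

12.6 kW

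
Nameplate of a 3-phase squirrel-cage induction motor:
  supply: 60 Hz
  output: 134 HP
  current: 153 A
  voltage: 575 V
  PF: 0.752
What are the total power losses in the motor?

14.6 kW

P_in = √3·V·I·cosφ = 1.732×575×153×0.752 = 114584 W
P_out = 134×746 = 99964 W
Losses = P_in − P_out = 114584 − 99964 = 14620 W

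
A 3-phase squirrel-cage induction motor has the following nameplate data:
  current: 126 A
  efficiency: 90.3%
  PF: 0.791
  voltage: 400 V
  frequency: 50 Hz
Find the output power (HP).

83.6 HP

P_in = √3·V·I·cosφ = 1.732 × 400 × 126 × 0.791 = 69049 W
P_out = η·P_in = 0.903 × 69049 = 62351 W
= 62351/746 = 83.6 HP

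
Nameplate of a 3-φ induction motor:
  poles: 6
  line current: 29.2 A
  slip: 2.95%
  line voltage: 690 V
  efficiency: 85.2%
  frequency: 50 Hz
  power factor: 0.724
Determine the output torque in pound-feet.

156 lb·ft

P_in = √3·V·I·cosφ = 1.732 × 690 × 29.2 × 0.724 = 25265 W
P_out = η·P_in = 0.852 × 25265 = 21526 W
n_s = 120×50/6 = 1000 rpm; n = 1000×(1−0.0295) = 971 rpm
ω = 2π×971/60 = 101.7 rad/s
τ = P_out/ω = 21526/101.7 = 211.7 N·m
In lb·ft: 211.7/1.356 = 156 lb·ft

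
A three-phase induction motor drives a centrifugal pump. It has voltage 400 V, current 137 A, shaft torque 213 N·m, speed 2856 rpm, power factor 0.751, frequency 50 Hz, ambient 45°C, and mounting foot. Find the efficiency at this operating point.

ω = 2π × 2856/60 = 299.1 rad/s; P_out = τω = 213 × 299.1 = 63708 W
P_in = √3·V_L·I_L·cosφ = 1.732 × 400 × 137 × 0.751 = 71280 W
η = P_out / P_in = 63708 / 71280 = 0.894 = 89.4%

89.4 %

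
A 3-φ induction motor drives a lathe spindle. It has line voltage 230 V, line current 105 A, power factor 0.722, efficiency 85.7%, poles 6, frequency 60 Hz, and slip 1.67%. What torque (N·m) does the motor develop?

P_in = √3·V·I·cosφ = 1.732 × 230 × 105 × 0.722 = 30200 W
P_out = η·P_in = 0.857 × 30200 = 25881 W
n_s = 120×60/6 = 1200 rpm; n = 1200×(1−0.0167) = 1180 rpm
ω = 2π×1180/60 = 123.6 rad/s
τ = P_out/ω = 25881/123.6 = 209 N·m

209 N·m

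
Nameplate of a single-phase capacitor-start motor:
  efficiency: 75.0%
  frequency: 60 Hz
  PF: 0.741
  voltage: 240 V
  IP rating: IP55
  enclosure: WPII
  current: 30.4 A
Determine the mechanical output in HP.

P_in = V·I·cosφ = 240 × 30.4 × 0.741 = 5406 W
P_out = η·P_in = 0.75 × 5406 = 4055 W
= 4055/746 = 5.44 HP

5.44 HP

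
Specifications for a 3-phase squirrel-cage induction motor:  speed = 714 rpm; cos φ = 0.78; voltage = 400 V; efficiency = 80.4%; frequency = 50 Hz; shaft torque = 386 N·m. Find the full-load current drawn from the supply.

ω = 2π×714/60 = 74.77 rad/s; P_out = τω = 386 × 74.77 = 28861 W
P_in = P_out / η = 28861 / 0.804 = 35897 W
I_L = P_in / (√3·V_L·cosφ) = 35897 / (1.732 × 400 × 0.78) = 66.4 A

66.4 A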